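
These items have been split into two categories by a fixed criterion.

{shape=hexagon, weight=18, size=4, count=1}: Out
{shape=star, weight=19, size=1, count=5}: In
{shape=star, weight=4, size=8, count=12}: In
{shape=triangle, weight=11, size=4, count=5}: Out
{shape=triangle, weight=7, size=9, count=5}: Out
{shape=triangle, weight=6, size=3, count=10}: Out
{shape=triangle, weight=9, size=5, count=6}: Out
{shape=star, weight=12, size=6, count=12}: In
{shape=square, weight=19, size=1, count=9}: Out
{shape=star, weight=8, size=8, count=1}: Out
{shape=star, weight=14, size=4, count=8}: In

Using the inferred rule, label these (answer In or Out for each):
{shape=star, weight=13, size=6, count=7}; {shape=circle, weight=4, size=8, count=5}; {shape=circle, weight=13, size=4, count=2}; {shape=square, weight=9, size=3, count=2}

In, Out, Out, Out

All 'In' examples share one property — shape is star AND count ≥ 5 — and every 'Out' example lacks it.
{shape=star, weight=13, size=6, count=7}: shape is star, count = 7 — qualifies, so In. {shape=circle, weight=4, size=8, count=5}: shape is circle, count = 5 — fails this test, so Out. {shape=circle, weight=13, size=4, count=2}: shape is circle, count = 2 — fails this test, so Out. {shape=square, weight=9, size=3, count=2}: shape is square, count = 2 — fails this test, so Out.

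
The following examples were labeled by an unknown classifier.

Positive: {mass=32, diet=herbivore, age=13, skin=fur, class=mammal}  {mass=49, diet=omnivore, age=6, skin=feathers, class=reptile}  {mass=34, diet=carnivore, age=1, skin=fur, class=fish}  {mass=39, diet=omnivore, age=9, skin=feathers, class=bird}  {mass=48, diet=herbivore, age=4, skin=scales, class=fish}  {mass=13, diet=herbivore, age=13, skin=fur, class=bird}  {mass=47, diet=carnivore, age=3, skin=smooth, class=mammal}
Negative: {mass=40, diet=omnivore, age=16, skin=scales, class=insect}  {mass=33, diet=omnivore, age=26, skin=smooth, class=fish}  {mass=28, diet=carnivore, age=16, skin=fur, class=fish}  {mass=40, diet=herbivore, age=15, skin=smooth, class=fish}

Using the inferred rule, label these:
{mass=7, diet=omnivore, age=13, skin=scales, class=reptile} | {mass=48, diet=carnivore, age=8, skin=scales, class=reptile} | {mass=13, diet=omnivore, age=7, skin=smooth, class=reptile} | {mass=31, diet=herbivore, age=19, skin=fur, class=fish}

'Positive' ⟺ age ≤ 13.
{mass=7, diet=omnivore, age=13, skin=scales, class=reptile}: Positive (age = 13). {mass=48, diet=carnivore, age=8, skin=scales, class=reptile}: Positive (age = 8). {mass=13, diet=omnivore, age=7, skin=smooth, class=reptile}: Positive (age = 7). {mass=31, diet=herbivore, age=19, skin=fur, class=fish}: Negative (age = 19).

Positive, Positive, Positive, Negative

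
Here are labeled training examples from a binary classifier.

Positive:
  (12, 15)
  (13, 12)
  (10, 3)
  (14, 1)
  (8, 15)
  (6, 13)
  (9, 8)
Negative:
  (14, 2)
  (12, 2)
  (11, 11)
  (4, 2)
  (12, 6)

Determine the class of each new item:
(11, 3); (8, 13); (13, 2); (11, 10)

Negative, Positive, Positive, Positive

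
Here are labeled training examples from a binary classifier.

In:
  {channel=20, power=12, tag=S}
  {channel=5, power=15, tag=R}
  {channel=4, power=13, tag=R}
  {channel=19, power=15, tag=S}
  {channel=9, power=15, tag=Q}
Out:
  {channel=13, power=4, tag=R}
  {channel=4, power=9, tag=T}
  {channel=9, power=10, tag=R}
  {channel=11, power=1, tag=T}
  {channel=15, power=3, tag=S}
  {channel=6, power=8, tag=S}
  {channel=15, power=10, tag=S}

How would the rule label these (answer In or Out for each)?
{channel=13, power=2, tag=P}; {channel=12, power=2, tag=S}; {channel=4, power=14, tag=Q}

Out, Out, In

The common property of the 'In' items is: power ≥ 12. No 'Out' item has it.
Out: {channel=13, power=2, tag=P}, since power = 2. Out: {channel=12, power=2, tag=S}, since power = 2. In: {channel=4, power=14, tag=Q}, since power = 14.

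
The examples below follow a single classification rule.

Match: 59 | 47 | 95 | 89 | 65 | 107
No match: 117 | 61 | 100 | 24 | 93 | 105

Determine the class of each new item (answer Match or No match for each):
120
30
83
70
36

No match, No match, Match, No match, No match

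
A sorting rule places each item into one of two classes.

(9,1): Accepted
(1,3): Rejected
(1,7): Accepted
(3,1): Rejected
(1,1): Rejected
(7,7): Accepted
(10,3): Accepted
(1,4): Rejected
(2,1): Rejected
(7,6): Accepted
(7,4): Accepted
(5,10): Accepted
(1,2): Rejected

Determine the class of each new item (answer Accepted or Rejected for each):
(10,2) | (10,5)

Accepted, Accepted

The classifier is using: sum ≥ 8.
Accepted: (10,2), since 10+2 = 12.
Accepted: (10,5), since 10+5 = 15.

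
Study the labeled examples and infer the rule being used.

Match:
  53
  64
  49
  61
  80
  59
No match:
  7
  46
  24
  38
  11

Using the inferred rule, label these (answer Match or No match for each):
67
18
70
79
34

Match, No match, Match, Match, No match

'Match' ⟺ at least 49.
67: 67 ≥ 49, satisfies this → Match. 18: 18 < 49, fails the rule → No match. 70: 70 ≥ 49, satisfies this → Match. 79: 79 ≥ 49, satisfies this → Match. 34: 34 < 49, fails the rule → No match.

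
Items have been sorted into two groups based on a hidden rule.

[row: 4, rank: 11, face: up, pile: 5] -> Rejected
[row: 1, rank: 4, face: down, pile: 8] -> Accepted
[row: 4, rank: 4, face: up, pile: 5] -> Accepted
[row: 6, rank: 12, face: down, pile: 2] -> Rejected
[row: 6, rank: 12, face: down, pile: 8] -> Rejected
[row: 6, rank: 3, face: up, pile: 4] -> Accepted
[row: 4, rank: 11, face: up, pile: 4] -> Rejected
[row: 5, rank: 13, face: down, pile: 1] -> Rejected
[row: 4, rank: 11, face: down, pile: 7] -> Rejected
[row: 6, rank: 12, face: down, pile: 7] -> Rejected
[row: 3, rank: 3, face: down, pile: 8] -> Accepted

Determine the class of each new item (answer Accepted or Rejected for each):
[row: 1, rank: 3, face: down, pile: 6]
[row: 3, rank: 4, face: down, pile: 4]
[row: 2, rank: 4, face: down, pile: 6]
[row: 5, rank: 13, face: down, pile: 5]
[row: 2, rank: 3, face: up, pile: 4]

The distinguishing property — rank ≤ 4 — holds for all the 'Accepted' cases and none of the 'Rejected' cases.
[row: 1, rank: 3, face: down, pile: 6]: rank = 3 — fits, so Accepted.
[row: 3, rank: 4, face: down, pile: 4]: rank = 4 — fits, so Accepted.
[row: 2, rank: 4, face: down, pile: 6]: rank = 4 — fits, so Accepted.
[row: 5, rank: 13, face: down, pile: 5]: rank = 13 — does not fit, so Rejected.
[row: 2, rank: 3, face: up, pile: 4]: rank = 3 — fits, so Accepted.

Accepted, Accepted, Accepted, Rejected, Accepted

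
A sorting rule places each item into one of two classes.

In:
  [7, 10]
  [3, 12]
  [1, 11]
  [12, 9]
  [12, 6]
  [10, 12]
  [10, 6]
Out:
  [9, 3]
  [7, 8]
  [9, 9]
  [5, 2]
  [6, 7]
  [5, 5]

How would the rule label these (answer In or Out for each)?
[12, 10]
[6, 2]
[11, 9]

In, Out, In

'In' ⟺ max ≥ 10.
In: [12, 10], since max 12. Out: [6, 2], since max 6. In: [11, 9], since max 11.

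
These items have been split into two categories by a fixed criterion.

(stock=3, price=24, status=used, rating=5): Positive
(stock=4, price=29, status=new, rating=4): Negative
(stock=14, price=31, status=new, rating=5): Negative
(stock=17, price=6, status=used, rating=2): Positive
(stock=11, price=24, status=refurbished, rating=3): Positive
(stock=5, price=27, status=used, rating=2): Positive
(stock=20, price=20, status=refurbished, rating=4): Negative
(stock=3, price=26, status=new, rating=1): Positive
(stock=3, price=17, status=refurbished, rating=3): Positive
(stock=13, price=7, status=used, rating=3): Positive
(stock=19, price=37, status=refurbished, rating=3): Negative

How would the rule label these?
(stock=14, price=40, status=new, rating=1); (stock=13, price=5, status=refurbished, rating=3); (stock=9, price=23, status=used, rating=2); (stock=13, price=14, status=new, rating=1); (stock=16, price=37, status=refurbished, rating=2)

The common property of the 'Positive' items is: stock ≤ 17 AND price ≤ 27. No 'Negative' item has it.
(stock=14, price=40, status=new, rating=1): stock = 14, price = 40, doesn't match → Negative.
(stock=13, price=5, status=refurbished, rating=3): stock = 13, price = 5, meets the rule → Positive.
(stock=9, price=23, status=used, rating=2): stock = 9, price = 23, meets the rule → Positive.
(stock=13, price=14, status=new, rating=1): stock = 13, price = 14, meets the rule → Positive.
(stock=16, price=37, status=refurbished, rating=2): stock = 16, price = 37, doesn't match → Negative.

Negative, Positive, Positive, Positive, Negative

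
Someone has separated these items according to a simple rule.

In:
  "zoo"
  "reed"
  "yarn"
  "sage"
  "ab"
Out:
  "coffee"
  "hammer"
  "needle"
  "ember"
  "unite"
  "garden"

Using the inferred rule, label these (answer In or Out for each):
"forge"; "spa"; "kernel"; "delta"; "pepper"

All 'In' examples share one property — length ≤ 4 — and every 'Out' example lacks it.
"forge" → length 5 → Out. "spa" → length 3 → In. "kernel" → length 6 → Out. "delta" → length 5 → Out. "pepper" → length 6 → Out.

Out, In, Out, Out, Out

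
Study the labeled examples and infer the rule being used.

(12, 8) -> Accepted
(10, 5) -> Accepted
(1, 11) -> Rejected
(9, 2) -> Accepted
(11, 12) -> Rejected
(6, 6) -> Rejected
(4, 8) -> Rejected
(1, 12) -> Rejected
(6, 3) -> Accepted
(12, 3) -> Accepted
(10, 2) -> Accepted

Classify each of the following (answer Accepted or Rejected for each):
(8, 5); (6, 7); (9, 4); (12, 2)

Rule: first > second. This holds for each 'Accepted' example and fails for each 'Rejected' one.
Accepted: (8, 5), since 8 > 5. Rejected: (6, 7), since 6 < 7. Accepted: (9, 4), since 9 > 4. Accepted: (12, 2), since 12 > 2.

Accepted, Rejected, Accepted, Accepted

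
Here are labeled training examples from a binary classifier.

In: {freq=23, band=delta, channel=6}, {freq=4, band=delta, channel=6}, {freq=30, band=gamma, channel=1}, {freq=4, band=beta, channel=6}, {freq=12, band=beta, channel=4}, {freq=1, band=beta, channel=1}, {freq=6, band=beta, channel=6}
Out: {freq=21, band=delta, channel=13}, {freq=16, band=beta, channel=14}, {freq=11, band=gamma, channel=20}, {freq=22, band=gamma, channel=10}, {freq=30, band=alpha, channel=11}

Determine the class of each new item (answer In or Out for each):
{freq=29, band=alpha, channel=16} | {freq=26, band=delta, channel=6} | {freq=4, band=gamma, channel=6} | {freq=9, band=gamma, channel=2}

Every 'In' example satisfies: channel ≤ 6. None of the 'Out' examples do.

Out, In, In, In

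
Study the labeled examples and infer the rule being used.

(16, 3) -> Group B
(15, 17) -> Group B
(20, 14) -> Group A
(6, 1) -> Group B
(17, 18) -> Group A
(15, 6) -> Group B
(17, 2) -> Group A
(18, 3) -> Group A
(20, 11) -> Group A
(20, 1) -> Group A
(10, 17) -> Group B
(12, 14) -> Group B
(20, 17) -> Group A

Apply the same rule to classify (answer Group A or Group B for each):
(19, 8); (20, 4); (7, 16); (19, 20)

Group A, Group A, Group B, Group A

The rule appears to be: first ≥ 17.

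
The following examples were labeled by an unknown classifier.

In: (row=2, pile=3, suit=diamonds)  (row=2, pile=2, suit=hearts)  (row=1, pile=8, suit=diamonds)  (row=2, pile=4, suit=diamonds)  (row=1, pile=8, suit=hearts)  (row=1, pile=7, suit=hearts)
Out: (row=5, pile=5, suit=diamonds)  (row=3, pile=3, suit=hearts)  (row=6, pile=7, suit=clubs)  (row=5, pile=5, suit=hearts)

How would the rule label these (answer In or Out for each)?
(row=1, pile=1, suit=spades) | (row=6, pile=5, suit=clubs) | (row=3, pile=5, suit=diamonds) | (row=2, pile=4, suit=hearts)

In, Out, Out, In

The distinguishing property — row ≤ 2 — holds for all the 'In' cases and none of the 'Out' cases.
(row=1, pile=1, suit=spades): row = 1 — satisfies this, so In.
(row=6, pile=5, suit=clubs): row = 6 — fails this test, so Out.
(row=3, pile=5, suit=diamonds): row = 3 — fails this test, so Out.
(row=2, pile=4, suit=hearts): row = 2 — satisfies this, so In.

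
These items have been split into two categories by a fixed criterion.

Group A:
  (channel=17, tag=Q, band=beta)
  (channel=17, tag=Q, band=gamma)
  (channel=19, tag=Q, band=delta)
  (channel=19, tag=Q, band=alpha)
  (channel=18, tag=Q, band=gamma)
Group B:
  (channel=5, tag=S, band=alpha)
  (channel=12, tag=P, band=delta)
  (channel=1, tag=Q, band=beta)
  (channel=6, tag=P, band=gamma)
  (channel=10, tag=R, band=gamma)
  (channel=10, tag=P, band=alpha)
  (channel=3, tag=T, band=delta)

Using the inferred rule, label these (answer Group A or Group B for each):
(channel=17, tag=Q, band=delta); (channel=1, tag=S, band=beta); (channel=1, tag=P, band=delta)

Group A, Group B, Group B

A rule that fits every label: channel ≥ 17 — true of each 'Group A' example, false of each 'Group B' one.
Group A: (channel=17, tag=Q, band=delta), since channel = 17.
Group B: (channel=1, tag=S, band=beta), since channel = 1.
Group B: (channel=1, tag=P, band=delta), since channel = 1.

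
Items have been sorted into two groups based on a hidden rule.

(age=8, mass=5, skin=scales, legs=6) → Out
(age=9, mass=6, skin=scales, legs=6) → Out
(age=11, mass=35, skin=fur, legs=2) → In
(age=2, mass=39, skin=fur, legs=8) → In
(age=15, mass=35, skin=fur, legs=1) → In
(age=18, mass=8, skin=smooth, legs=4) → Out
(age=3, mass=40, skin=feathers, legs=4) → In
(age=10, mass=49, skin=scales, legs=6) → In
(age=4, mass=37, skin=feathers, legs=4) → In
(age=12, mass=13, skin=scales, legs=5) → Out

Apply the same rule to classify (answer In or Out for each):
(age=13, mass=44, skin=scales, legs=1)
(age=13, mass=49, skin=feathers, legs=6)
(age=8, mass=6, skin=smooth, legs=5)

In, In, Out

One predicate separates the groups cleanly: mass ≥ 35.
(age=13, mass=44, skin=scales, legs=1) → mass = 44 → In.
(age=13, mass=49, skin=feathers, legs=6) → mass = 49 → In.
(age=8, mass=6, skin=smooth, legs=5) → mass = 6 → Out.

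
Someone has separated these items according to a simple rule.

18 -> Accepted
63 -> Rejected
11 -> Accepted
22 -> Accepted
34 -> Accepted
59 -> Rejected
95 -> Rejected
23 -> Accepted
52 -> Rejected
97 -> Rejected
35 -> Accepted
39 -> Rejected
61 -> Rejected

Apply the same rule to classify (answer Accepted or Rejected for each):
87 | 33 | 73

One predicate separates the groups cleanly: at most 35.
87: Rejected (87 > 35). 33: Accepted (33 ≤ 35). 73: Rejected (73 > 35).

Rejected, Accepted, Rejected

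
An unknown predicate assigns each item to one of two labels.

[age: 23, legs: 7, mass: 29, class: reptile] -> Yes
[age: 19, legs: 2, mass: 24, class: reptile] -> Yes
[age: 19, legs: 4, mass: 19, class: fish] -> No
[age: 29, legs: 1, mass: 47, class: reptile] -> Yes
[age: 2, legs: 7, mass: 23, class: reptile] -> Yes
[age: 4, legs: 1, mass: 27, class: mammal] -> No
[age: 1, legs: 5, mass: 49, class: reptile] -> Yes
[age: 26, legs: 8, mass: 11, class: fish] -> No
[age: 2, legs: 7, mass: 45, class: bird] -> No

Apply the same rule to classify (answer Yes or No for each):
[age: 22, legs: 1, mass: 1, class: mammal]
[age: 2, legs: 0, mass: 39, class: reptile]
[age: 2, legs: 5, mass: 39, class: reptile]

'Yes' ⟺ class is reptile.
[age: 22, legs: 1, mass: 1, class: mammal] — class is mammal, hence No.
[age: 2, legs: 0, mass: 39, class: reptile] — class is reptile, hence Yes.
[age: 2, legs: 5, mass: 39, class: reptile] — class is reptile, hence Yes.

No, Yes, Yes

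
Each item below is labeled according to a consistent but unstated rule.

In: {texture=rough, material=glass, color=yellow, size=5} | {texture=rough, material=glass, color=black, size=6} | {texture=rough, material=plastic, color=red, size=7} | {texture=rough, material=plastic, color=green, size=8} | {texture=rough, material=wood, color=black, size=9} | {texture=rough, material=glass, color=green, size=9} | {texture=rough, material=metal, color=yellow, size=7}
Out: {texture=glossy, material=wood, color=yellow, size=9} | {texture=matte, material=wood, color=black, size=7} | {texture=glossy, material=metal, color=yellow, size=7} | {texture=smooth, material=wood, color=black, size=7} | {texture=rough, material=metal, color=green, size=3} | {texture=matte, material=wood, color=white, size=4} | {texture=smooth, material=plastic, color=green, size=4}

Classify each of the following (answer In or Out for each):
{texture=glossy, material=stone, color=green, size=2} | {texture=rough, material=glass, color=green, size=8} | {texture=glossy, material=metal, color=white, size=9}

The simplest hypothesis consistent with all the labels is: texture is rough AND size ≥ 4.
{texture=glossy, material=stone, color=green, size=2} → texture is glossy, size = 2 → Out.
{texture=rough, material=glass, color=green, size=8} → texture is rough, size = 8 → In.
{texture=glossy, material=metal, color=white, size=9} → texture is glossy, size = 9 → Out.

Out, In, Out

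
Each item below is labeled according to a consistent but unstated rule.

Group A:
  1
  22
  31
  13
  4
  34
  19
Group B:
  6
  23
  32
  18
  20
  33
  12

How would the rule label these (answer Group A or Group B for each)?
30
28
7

Group B, Group A, Group A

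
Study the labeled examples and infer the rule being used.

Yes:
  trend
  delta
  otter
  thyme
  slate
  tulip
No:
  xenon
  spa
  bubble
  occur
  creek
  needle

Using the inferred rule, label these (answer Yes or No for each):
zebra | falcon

No, No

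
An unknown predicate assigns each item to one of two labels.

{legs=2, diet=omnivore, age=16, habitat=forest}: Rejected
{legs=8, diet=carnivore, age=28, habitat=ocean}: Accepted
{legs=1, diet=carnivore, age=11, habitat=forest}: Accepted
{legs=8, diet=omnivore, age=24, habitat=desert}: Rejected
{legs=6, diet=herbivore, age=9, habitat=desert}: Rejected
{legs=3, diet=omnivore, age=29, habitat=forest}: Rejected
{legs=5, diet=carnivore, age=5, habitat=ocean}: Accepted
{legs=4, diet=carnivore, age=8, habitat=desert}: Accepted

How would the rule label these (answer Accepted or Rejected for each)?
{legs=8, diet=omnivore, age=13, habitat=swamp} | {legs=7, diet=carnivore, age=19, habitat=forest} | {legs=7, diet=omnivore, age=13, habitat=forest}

Rejected, Accepted, Rejected

All 'Accepted' examples share one property — diet is carnivore — and every 'Rejected' example lacks it.
{legs=8, diet=omnivore, age=13, habitat=swamp}: diet is omnivore, does not fit → Rejected.
{legs=7, diet=carnivore, age=19, habitat=forest}: diet is carnivore, qualifies → Accepted.
{legs=7, diet=omnivore, age=13, habitat=forest}: diet is omnivore, does not fit → Rejected.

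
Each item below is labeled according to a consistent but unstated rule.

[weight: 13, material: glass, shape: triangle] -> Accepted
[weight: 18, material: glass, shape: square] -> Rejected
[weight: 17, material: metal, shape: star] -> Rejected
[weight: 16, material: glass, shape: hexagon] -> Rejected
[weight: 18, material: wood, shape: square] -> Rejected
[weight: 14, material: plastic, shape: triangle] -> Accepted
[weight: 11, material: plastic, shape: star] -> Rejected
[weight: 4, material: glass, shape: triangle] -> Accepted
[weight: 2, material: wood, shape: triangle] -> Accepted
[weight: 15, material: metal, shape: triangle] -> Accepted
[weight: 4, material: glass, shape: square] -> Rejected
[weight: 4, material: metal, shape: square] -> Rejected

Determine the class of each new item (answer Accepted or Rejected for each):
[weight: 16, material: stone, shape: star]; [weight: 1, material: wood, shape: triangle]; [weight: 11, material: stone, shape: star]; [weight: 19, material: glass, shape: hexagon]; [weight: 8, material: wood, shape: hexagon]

The rule appears to be: shape is triangle.

Rejected, Accepted, Rejected, Rejected, Rejected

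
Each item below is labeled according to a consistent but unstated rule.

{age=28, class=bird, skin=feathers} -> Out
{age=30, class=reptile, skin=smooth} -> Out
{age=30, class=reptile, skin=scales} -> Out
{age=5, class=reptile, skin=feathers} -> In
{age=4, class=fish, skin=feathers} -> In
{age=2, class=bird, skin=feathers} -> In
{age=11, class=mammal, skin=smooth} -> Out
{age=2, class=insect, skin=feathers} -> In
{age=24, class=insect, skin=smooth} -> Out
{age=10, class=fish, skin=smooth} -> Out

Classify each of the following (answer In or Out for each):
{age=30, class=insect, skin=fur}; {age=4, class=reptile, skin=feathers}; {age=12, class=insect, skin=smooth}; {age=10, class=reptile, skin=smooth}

The distinguishing property — age ≤ 5 — holds for all the 'In' cases and none of the 'Out' cases.
{age=30, class=insect, skin=fur} — age = 30, hence Out. {age=4, class=reptile, skin=feathers} — age = 4, hence In. {age=12, class=insect, skin=smooth} — age = 12, hence Out. {age=10, class=reptile, skin=smooth} — age = 10, hence Out.

Out, In, Out, Out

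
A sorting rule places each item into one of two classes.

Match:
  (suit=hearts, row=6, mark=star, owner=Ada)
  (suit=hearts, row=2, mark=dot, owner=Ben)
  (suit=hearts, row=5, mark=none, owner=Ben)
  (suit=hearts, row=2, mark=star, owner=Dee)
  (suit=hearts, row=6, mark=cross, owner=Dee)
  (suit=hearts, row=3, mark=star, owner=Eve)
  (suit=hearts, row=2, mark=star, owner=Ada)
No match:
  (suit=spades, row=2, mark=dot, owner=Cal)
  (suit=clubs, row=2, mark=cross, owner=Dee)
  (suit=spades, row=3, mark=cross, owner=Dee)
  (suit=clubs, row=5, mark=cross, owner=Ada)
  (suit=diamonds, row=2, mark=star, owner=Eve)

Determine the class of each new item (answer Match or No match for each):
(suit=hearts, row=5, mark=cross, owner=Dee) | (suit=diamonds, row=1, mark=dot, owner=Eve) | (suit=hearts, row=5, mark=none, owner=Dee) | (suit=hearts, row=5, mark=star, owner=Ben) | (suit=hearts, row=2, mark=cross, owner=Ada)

Match, No match, Match, Match, Match

The rule appears to be: suit is hearts.
(suit=hearts, row=5, mark=cross, owner=Dee) → suit is hearts → Match. (suit=diamonds, row=1, mark=dot, owner=Eve) → suit is diamonds → No match. (suit=hearts, row=5, mark=none, owner=Dee) → suit is hearts → Match. (suit=hearts, row=5, mark=star, owner=Ben) → suit is hearts → Match. (suit=hearts, row=2, mark=cross, owner=Ada) → suit is hearts → Match.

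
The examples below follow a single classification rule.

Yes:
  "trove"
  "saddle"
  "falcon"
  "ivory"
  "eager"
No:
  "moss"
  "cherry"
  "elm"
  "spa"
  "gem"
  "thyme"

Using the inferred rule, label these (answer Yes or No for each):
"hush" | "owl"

The distinguishing property — has ≥ 2 vowels — holds for all the 'Yes' cases and none of the 'No' cases.

No, No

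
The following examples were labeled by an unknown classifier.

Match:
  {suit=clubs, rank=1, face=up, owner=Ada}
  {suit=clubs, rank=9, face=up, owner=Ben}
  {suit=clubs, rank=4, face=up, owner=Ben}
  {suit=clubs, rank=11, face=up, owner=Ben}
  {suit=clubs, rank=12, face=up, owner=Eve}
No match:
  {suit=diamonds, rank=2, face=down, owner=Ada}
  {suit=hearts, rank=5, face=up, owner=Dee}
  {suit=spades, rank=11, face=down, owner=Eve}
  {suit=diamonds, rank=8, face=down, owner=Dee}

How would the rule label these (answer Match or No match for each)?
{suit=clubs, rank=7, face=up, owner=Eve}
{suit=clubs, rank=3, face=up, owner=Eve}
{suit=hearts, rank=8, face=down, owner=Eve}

Match, Match, No match

'Match' ⟺ suit is clubs.
{suit=clubs, rank=7, face=up, owner=Eve}: Match (suit is clubs). {suit=clubs, rank=3, face=up, owner=Eve}: Match (suit is clubs). {suit=hearts, rank=8, face=down, owner=Eve}: No match (suit is hearts).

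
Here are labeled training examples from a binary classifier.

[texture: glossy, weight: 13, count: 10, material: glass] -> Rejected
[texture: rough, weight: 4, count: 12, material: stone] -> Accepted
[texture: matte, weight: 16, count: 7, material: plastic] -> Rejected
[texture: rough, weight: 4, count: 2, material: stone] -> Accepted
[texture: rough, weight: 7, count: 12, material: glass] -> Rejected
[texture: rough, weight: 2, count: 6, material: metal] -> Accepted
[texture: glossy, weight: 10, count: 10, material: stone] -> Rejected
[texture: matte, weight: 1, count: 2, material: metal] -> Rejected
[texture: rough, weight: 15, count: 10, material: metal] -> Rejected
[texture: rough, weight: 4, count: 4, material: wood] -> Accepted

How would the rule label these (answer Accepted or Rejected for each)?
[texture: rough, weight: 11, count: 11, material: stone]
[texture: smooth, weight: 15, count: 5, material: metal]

Rejected, Rejected

The pattern is that an item is 'Accepted' exactly when: texture is rough AND weight ≤ 4.
[texture: rough, weight: 11, count: 11, material: stone] — texture is rough, weight = 11, hence Rejected. [texture: smooth, weight: 15, count: 5, material: metal] — texture is smooth, weight = 15, hence Rejected.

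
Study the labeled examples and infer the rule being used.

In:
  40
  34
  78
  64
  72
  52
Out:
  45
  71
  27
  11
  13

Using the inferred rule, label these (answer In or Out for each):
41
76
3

Out, In, Out

Every 'In' example satisfies: even. None of the 'Out' examples do.
41: 41 is odd — doesn't qualify, so Out.
76: 76 is even — checks out, so In.
3: 3 is odd — doesn't qualify, so Out.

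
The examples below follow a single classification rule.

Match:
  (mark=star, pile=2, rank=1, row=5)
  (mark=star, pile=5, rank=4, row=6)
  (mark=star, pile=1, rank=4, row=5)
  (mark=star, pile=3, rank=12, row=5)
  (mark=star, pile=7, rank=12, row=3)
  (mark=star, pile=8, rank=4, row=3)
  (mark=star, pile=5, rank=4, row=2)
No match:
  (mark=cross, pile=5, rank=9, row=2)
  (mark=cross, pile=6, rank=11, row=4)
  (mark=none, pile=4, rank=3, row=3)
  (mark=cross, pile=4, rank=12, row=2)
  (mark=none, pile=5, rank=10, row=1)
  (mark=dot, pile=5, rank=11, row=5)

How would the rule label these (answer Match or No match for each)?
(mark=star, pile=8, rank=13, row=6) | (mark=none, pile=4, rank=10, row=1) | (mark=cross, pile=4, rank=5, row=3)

Checking candidate rules against both groups, what survives is: mark is star.
(mark=star, pile=8, rank=13, row=6) → mark is star → Match.
(mark=none, pile=4, rank=10, row=1) → mark is none → No match.
(mark=cross, pile=4, rank=5, row=3) → mark is cross → No match.

Match, No match, No match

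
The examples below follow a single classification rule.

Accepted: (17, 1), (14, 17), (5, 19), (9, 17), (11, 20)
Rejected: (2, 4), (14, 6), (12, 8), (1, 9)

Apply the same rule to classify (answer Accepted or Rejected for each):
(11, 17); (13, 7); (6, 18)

Accepted, Rejected, Accepted

All 'Accepted' examples share one property — max ≥ 17 — and every 'Rejected' example lacks it.
(11, 17) → max 17 → Accepted.
(13, 7) → max 13 → Rejected.
(6, 18) → max 18 → Accepted.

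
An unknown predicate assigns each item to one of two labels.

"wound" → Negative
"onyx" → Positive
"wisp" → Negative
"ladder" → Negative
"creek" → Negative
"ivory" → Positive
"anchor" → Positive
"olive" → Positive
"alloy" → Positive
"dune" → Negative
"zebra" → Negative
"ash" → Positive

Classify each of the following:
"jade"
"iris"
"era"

Every 'Positive' example satisfies: starts with a vowel. None of the 'Negative' examples do.
"jade": Negative (starts with 'j'). "iris": Positive (starts with 'i'). "era": Positive (starts with 'e').

Negative, Positive, Positive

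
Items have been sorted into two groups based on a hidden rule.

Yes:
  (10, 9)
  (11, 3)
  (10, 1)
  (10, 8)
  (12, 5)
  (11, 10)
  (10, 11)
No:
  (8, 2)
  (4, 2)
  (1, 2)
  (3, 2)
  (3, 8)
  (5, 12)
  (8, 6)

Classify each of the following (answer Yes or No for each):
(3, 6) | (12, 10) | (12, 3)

No, Yes, Yes

All 'Yes' examples share one property — first ≥ 9 — and every 'No' example lacks it.
(3, 6) — first 3, hence No.
(12, 10) — first 12, hence Yes.
(12, 3) — first 12, hence Yes.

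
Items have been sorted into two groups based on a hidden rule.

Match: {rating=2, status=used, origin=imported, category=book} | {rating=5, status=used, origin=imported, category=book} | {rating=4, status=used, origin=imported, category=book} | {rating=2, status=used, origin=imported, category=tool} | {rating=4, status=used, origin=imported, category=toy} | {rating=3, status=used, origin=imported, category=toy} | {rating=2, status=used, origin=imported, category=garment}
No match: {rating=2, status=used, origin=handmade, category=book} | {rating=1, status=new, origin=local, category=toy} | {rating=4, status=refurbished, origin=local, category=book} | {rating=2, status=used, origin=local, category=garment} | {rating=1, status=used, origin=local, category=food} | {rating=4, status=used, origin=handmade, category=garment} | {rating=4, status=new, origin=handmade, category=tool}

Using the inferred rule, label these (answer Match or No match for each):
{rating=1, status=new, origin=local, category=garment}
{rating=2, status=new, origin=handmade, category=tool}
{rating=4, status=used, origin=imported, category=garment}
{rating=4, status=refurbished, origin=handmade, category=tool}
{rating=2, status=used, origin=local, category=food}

No match, No match, Match, No match, No match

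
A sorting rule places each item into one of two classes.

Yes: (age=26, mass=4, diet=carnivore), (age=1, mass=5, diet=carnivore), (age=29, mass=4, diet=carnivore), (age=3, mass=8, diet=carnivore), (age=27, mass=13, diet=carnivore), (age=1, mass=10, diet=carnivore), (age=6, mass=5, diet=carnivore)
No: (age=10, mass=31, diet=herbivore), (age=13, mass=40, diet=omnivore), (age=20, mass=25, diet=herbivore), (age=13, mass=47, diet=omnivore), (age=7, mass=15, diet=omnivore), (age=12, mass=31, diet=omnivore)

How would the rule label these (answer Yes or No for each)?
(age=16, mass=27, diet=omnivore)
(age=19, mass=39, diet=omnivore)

No, No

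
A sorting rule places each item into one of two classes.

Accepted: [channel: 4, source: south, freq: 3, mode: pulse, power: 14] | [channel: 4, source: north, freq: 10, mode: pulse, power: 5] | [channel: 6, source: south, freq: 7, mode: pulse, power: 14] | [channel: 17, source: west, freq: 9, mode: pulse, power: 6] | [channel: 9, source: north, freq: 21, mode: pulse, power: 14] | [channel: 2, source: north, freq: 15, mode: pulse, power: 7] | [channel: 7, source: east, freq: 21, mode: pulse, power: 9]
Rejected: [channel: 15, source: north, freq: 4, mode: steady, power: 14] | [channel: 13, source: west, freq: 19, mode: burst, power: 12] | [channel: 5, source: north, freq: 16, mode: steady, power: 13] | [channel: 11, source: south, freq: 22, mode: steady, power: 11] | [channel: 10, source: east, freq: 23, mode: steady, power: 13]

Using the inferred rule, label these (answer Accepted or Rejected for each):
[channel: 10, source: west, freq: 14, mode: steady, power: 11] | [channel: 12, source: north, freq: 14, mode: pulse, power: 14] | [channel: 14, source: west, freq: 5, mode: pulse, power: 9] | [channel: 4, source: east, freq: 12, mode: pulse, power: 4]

The common property of the 'Accepted' items is: mode is pulse. No 'Rejected' item has it.
[channel: 10, source: west, freq: 14, mode: steady, power: 11] → mode is steady → Rejected.
[channel: 12, source: north, freq: 14, mode: pulse, power: 14] → mode is pulse → Accepted.
[channel: 14, source: west, freq: 5, mode: pulse, power: 9] → mode is pulse → Accepted.
[channel: 4, source: east, freq: 12, mode: pulse, power: 4] → mode is pulse → Accepted.

Rejected, Accepted, Accepted, Accepted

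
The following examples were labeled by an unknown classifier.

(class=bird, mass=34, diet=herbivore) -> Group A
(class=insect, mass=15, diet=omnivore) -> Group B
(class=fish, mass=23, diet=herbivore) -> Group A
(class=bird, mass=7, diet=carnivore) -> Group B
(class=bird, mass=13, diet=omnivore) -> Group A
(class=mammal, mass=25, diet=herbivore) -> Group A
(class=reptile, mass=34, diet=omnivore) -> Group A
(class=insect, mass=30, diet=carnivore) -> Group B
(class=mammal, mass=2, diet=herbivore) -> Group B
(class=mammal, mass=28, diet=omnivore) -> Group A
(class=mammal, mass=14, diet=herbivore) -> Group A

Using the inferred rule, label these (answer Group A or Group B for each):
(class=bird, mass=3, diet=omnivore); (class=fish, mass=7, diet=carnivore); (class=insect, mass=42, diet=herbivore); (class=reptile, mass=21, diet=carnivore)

Rule: class is not insect AND mass ≥ 13. This holds for each 'Group A' example and fails for each 'Group B' one.
(class=bird, mass=3, diet=omnivore): class is bird, mass = 3 — does not fit, so Group B.
(class=fish, mass=7, diet=carnivore): class is fish, mass = 7 — does not fit, so Group B.
(class=insect, mass=42, diet=herbivore): class is insect, mass = 42 — does not fit, so Group B.
(class=reptile, mass=21, diet=carnivore): class is reptile, mass = 21 — passes, so Group A.

Group B, Group B, Group B, Group A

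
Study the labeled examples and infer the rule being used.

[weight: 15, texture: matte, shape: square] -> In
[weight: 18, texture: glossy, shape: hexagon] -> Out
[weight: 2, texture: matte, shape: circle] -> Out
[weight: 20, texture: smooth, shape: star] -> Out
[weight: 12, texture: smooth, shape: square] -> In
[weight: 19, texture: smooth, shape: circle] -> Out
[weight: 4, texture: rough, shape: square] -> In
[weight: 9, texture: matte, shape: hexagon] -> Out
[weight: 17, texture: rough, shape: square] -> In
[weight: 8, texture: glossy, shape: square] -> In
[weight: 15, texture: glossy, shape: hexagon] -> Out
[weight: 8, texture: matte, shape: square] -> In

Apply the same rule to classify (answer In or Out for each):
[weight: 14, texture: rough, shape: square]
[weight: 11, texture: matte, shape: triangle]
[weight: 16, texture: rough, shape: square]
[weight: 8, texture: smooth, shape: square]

In, Out, In, In

Looking at the examples, the only property every 'In' case has and every 'Out' case lacks is: shape is square.
[weight: 14, texture: rough, shape: square]: shape is square — matches, so In.
[weight: 11, texture: matte, shape: triangle]: shape is triangle — doesn't match, so Out.
[weight: 16, texture: rough, shape: square]: shape is square — matches, so In.
[weight: 8, texture: smooth, shape: square]: shape is square — matches, so In.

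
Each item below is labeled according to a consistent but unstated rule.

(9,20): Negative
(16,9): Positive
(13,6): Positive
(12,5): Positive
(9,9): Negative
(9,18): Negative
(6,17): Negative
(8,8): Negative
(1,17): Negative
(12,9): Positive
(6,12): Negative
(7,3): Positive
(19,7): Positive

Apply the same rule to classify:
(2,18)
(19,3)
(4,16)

Checking candidate rules against both groups, what survives is: first > second.
(2,18): 2 < 18, doesn't qualify → Negative. (19,3): 19 > 3, has this property → Positive. (4,16): 4 < 16, doesn't qualify → Negative.

Negative, Positive, Negative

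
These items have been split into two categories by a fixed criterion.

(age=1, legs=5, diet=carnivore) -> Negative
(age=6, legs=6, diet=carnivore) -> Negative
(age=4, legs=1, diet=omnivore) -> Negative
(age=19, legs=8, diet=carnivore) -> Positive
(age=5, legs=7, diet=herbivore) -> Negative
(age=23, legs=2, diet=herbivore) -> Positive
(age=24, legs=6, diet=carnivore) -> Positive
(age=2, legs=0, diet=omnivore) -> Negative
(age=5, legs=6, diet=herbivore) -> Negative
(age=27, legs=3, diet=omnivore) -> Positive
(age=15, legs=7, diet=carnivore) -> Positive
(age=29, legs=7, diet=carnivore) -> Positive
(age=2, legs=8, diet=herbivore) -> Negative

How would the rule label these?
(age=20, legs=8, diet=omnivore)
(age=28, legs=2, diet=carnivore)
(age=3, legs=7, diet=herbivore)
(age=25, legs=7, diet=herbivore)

Positive, Positive, Negative, Positive

The simplest hypothesis consistent with all the labels is: age ≥ 15.
(age=20, legs=8, diet=omnivore): age = 20 — satisfies this, so Positive.
(age=28, legs=2, diet=carnivore): age = 28 — satisfies this, so Positive.
(age=3, legs=7, diet=herbivore): age = 3 — doesn't match, so Negative.
(age=25, legs=7, diet=herbivore): age = 25 — satisfies this, so Positive.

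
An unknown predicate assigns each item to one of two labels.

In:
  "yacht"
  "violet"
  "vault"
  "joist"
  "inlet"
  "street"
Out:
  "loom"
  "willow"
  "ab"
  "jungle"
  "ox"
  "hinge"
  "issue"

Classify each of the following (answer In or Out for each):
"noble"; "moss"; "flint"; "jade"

Out, Out, In, Out

The rule appears to be: contains 't'.
Out: "noble", since no 't'. Out: "moss", since no 't'. In: "flint", since has 't'. Out: "jade", since no 't'.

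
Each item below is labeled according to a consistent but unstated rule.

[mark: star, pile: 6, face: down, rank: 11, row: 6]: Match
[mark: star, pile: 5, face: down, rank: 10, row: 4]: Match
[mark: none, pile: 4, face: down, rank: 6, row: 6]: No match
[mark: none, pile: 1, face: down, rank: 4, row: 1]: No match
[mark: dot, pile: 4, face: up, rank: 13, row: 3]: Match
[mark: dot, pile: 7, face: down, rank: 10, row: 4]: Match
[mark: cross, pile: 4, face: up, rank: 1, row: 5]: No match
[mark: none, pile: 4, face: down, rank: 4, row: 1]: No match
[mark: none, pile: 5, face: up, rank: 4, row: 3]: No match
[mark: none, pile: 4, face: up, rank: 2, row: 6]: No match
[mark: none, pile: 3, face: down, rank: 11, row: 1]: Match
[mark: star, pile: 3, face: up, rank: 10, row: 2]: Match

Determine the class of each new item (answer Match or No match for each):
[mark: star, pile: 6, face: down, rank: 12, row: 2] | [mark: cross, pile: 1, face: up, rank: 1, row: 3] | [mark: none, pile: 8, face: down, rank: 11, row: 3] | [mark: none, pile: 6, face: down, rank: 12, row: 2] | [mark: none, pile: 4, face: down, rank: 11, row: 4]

Match, No match, Match, Match, Match

Rule: rank ≥ 10. This holds for each 'Match' example and fails for each 'No match' one.
[mark: star, pile: 6, face: down, rank: 12, row: 2] — rank = 12, hence Match. [mark: cross, pile: 1, face: up, rank: 1, row: 3] — rank = 1, hence No match. [mark: none, pile: 8, face: down, rank: 11, row: 3] — rank = 11, hence Match. [mark: none, pile: 6, face: down, rank: 12, row: 2] — rank = 12, hence Match. [mark: none, pile: 4, face: down, rank: 11, row: 4] — rank = 11, hence Match.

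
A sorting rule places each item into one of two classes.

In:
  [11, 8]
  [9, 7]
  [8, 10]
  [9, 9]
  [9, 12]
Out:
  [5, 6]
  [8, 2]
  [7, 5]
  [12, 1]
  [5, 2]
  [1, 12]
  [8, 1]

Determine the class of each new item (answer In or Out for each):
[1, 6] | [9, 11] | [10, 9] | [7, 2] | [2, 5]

Out, In, In, Out, Out

The simplest hypothesis consistent with all the labels is: sum ≥ 16.
[1, 6]: 1+6 = 7 — lacks this property, so Out.
[9, 11]: 9+11 = 20 — has this property, so In.
[10, 9]: 10+9 = 19 — has this property, so In.
[7, 2]: 7+2 = 9 — lacks this property, so Out.
[2, 5]: 2+5 = 7 — lacks this property, so Out.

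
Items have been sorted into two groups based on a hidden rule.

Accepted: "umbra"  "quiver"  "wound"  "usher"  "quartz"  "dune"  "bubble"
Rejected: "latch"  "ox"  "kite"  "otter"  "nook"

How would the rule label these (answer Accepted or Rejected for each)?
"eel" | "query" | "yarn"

Rejected, Accepted, Rejected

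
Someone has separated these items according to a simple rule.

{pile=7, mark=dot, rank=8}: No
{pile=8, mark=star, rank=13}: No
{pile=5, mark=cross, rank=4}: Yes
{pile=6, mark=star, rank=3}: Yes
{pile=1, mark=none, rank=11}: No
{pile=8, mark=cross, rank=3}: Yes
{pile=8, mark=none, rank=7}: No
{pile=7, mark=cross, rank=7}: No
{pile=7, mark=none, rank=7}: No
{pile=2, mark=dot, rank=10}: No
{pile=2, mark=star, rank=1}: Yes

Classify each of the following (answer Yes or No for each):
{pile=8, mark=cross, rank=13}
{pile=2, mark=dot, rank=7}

The rule appears to be: rank ≤ 4.
{pile=8, mark=cross, rank=13} → rank = 13 → No. {pile=2, mark=dot, rank=7} → rank = 7 → No.

No, No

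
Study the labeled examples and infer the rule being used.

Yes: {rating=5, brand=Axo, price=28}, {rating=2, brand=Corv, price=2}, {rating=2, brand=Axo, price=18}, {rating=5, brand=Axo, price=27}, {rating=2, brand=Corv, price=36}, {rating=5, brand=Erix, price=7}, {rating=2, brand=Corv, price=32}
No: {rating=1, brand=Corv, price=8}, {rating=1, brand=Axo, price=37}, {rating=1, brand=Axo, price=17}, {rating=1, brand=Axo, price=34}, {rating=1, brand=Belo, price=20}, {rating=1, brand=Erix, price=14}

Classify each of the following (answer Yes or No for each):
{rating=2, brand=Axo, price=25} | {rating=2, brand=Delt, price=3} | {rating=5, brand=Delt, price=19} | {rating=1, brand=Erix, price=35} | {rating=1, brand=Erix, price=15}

The common property of the 'Yes' items is: rating ≥ 2. No 'No' item has it.
{rating=2, brand=Axo, price=25}: rating = 2 — passes, so Yes. {rating=2, brand=Delt, price=3}: rating = 2 — passes, so Yes. {rating=5, brand=Delt, price=19}: rating = 5 — passes, so Yes. {rating=1, brand=Erix, price=35}: rating = 1 — doesn't match, so No. {rating=1, brand=Erix, price=15}: rating = 1 — doesn't match, so No.

Yes, Yes, Yes, No, No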